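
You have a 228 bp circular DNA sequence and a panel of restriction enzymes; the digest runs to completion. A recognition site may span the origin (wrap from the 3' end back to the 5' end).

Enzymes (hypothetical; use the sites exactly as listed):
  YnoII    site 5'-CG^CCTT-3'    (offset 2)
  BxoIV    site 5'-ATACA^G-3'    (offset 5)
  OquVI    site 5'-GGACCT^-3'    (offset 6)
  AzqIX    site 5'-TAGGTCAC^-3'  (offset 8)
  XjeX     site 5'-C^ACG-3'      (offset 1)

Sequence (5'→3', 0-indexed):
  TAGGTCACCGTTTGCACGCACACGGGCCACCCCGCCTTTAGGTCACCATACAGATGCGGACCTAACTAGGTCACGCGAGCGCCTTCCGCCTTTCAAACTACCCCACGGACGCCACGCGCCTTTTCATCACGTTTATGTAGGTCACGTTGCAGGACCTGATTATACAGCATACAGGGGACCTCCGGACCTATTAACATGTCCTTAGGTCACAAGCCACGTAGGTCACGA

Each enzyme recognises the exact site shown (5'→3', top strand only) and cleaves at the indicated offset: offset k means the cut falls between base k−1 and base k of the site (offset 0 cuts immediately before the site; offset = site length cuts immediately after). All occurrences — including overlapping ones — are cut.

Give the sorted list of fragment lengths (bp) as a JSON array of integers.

Scan for sites:
  YnoII CGCCTT/2: at [32, 79, 86, 116] ⇒ [34, 81, 88, 118]
  BxoIV ATACAG/5: at [47, 161, 168] ⇒ [52, 166, 173]
  OquVI GGACCT/6: at [57, 151, 175, 183] ⇒ [63, 157, 181, 189]
  AzqIX TAGGTCAC/8: at [0, 38, 66, 137, 202, 218] ⇒ [8, 46, 74, 145, 210, 226]
  XjeX CACG/1: at [14, 20, 71, 103, 112, 127, 142, 214, 223] ⇒ [15, 21, 72, 104, 113, 128, 143, 215, 224]

All cut coordinates (distinct, sorted): [8, 15, 21, 34, 46, 52, 63, 72, 74, 81, 88, 104, 113, 118, 128, 143, 145, 157, 166, 173, 181, 189, 210, 215, 224, 226]

Fragments:
  8→15: 7 bp
  15→21: 6 bp
  21→34: 13 bp
  34→46: 12 bp
  46→52: 6 bp
  52→63: 11 bp
  63→72: 9 bp
  72→74: 2 bp
  74→81: 7 bp
  81→88: 7 bp
  88→104: 16 bp
  104→113: 9 bp
  113→118: 5 bp
  118→128: 10 bp
  128→143: 15 bp
  143→145: 2 bp
  145→157: 12 bp
  157→166: 9 bp
  166→173: 7 bp
  173→181: 8 bp
  181→189: 8 bp
  189→210: 21 bp
  210→215: 5 bp
  215→224: 9 bp
  224→226: 2 bp
  226→8 (wrap): 228-226+8 = 10 bp

[2,2,2,5,5,6,6,7,7,7,7,8,8,9,9,9,9,10,10,11,12,12,13,15,16,21]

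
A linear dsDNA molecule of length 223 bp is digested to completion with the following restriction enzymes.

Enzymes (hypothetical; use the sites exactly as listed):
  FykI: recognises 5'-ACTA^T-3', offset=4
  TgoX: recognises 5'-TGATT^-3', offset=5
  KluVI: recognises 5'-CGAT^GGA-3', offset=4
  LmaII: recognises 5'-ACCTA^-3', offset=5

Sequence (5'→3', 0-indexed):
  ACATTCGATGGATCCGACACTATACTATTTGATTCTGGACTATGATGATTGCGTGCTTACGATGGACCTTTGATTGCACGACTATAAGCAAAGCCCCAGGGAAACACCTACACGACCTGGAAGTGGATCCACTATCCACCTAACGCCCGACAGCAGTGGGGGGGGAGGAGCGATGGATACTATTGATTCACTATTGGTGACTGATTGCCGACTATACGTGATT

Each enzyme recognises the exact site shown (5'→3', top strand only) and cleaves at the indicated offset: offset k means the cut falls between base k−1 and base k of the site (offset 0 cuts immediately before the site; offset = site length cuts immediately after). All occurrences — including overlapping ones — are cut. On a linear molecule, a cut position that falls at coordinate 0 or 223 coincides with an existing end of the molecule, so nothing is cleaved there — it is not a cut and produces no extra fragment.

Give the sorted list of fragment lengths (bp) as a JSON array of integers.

Site scan:
  FykI ACTAT/4: at [18, 23, 38, 80, 130, 178, 189, 210] ⇒ [22, 27, 42, 84, 134, 182, 193, 214]
  TgoX TGATT/5: at [29, 45, 70, 183, 201, 218] ⇒ [34, 50, 75, 188, 206] (position 223 is a terminus of the linear molecule — no cut)
  KluVI CGATGGA/4: at [5, 59, 170] ⇒ [9, 63, 174]
  LmaII ACCTA/5: at [105, 137] ⇒ [110, 142]

All cut coordinates (distinct, sorted): [9, 22, 27, 34, 42, 50, 63, 75, 84, 110, 134, 142, 174, 182, 188, 193, 206, 214]

Fragments:
  [0,9): 9 bp
  [9,22): 13 bp
  [22,27): 5 bp
  [27,34): 7 bp
  [34,42): 8 bp
  [42,50): 8 bp
  [50,63): 13 bp
  [63,75): 12 bp
  [75,84): 9 bp
  [84,110): 26 bp
  [110,134): 24 bp
  [134,142): 8 bp
  [142,174): 32 bp
  [174,182): 8 bp
  [182,188): 6 bp
  [188,193): 5 bp
  [193,206): 13 bp
  [206,214): 8 bp
  [214,223): 9 bp

[5,5,6,7,8,8,8,8,8,9,9,9,12,13,13,13,24,26,32]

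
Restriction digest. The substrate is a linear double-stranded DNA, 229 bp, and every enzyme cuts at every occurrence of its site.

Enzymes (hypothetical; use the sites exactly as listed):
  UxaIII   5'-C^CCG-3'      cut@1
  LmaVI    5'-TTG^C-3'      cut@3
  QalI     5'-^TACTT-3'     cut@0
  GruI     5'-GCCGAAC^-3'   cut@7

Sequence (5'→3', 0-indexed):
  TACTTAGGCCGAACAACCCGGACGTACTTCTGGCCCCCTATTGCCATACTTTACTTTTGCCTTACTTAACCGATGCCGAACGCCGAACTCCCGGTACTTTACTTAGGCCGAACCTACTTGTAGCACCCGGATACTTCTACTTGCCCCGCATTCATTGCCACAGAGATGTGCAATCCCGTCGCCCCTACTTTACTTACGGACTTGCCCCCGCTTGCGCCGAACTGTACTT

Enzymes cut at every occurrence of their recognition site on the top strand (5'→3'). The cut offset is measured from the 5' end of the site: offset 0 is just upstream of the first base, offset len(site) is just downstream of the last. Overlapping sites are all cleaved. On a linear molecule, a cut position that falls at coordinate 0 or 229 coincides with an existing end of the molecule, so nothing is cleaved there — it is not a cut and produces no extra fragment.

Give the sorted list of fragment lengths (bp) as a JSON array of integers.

[1,2,2,2,3,3,3,3,4,5,5,5,5,5,6,6,7,7,7,8,8,10,12,12,14,14,14,18,19,19]

Per-enzyme occurrences:
  UxaIII (CCCG, off=1): starts [16, 89, 125, 144, 174, 206] → cuts [17, 90, 126, 145, 175, 207]
  LmaVI (TTGC, off=3): starts [40, 56, 140, 154, 201, 211] → cuts [43, 59, 143, 157, 204, 214]
  QalI (TACTT, off=0): starts [0, 24, 46, 51, 62, 94, 99, 114, 131, 137, 185, 190, 224] → cuts [24, 46, 51, 62, 94, 99, 114, 131, 137, 185, 190, 224] (position 0 is a terminus of the linear molecule — no cut)
  GruI (GCCGAAC, off=7): starts [7, 74, 81, 106, 215] → cuts [14, 81, 88, 113, 222]

Pooled cuts: [14, 17, 24, 43, 46, 51, 59, 62, 81, 88, 90, 94, 99, 113, 114, 126, 131, 137, 143, 145, 157, 175, 185, 190, 204, 207, 214, 222, 224]

Fragments:
  [0,14): 14 bp
  [14,17): 3 bp
  [17,24): 7 bp
  [24,43): 19 bp
  [43,46): 3 bp
  [46,51): 5 bp
  [51,59): 8 bp
  [59,62): 3 bp
  [62,81): 19 bp
  [81,88): 7 bp
  [88,90): 2 bp
  [90,94): 4 bp
  [94,99): 5 bp
  [99,113): 14 bp
  [113,114): 1 bp
  [114,126): 12 bp
  [126,131): 5 bp
  [131,137): 6 bp
  [137,143): 6 bp
  [143,145): 2 bp
  [145,157): 12 bp
  [157,175): 18 bp
  [175,185): 10 bp
  [185,190): 5 bp
  [190,204): 14 bp
  [204,207): 3 bp
  [207,214): 7 bp
  [214,222): 8 bp
  [222,224): 2 bp
  [224,229): 5 bp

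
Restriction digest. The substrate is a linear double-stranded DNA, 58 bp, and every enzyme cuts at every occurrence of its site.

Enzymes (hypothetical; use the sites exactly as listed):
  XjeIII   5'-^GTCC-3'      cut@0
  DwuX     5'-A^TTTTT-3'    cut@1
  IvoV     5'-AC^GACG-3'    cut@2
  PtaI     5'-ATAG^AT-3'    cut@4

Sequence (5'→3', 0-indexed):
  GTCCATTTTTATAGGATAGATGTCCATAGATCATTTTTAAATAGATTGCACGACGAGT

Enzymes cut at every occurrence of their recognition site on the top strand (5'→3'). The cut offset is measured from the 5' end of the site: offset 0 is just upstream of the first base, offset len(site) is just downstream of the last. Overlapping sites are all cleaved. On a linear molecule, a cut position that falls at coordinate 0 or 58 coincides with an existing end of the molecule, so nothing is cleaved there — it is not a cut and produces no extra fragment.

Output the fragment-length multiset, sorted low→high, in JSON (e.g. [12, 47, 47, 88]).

[2,4,5,7,7,8,11,14]

Scan for sites:
  XjeIII GTCC/0: at [0, 21] ⇒ [21] (position 0 is a terminus of the linear molecule — no cut)
  DwuX ATTTTT/1: at [4, 32] ⇒ [5, 33]
  IvoV ACGACG/2: at [49] ⇒ [51]
  PtaI ATAGAT/4: at [15, 25, 40] ⇒ [19, 29, 44]

Pooled cuts: [5, 19, 21, 29, 33, 44, 51]

Fragment lengths:
  [0,5): 5 bp
  [5,19): 14 bp
  [19,21): 2 bp
  [21,29): 8 bp
  [29,33): 4 bp
  [33,44): 11 bp
  [44,51): 7 bp
  [51,58): 7 bp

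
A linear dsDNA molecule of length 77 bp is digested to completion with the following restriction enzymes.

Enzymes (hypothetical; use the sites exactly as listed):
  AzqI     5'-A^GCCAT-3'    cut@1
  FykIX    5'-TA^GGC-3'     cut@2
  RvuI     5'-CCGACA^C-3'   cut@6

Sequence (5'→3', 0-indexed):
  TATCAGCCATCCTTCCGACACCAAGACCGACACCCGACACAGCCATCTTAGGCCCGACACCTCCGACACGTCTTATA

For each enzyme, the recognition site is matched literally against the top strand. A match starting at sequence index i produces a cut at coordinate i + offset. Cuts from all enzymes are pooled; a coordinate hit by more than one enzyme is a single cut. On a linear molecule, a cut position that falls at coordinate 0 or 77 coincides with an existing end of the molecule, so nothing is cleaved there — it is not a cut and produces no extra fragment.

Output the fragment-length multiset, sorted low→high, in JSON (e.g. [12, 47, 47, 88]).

[2,5,7,9,9,9,9,12,15]

Per-enzyme occurrences:
  AzqI AGCCAT/1: at [4, 40] ⇒ [5, 41]
  FykIX TAGGC/2: at [48] ⇒ [50]
  RvuI CCGACAC/6: at [14, 26, 33, 53, 62] ⇒ [20, 32, 39, 59, 68]

All cut coordinates (distinct, sorted): [5, 20, 32, 39, 41, 50, 59, 68]

Fragments:
  [0,5): 5 bp
  [5,20): 15 bp
  [20,32): 12 bp
  [32,39): 7 bp
  [39,41): 2 bp
  [41,50): 9 bp
  [50,59): 9 bp
  [59,68): 9 bp
  [68,77): 9 bp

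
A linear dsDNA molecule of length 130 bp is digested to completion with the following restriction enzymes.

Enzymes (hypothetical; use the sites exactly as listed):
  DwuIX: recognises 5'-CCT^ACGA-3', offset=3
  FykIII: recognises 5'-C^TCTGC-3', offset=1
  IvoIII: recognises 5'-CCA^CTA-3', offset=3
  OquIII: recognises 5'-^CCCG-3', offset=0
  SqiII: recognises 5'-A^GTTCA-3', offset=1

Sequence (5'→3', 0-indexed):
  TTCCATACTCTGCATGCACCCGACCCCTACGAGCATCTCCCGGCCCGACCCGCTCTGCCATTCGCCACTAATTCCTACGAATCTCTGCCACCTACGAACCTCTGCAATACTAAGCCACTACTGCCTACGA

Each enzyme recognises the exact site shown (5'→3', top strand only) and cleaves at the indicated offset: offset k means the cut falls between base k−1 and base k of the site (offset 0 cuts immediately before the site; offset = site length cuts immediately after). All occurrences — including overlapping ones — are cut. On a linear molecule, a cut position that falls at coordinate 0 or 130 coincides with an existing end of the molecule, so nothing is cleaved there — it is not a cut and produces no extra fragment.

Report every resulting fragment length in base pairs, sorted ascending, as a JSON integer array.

Per-enzyme occurrences:
  DwuIX (CCTACGA, off=3): starts [25, 73, 90, 123] → cuts [28, 76, 93, 126]
  FykIII (CTCTGC, off=1): starts [7, 52, 82, 99] → cuts [8, 53, 83, 100]
  IvoIII (CCACTA, off=3): starts [64, 114] → cuts [67, 117]
  OquIII (CCCG, off=0): starts [18, 38, 43, 48] → cuts [18, 38, 43, 48]
  SqiII (AGTTCA, off=1): no sites

All cut coordinates (distinct, sorted): [8, 18, 28, 38, 43, 48, 53, 67, 76, 83, 93, 100, 117, 126]

Fragment lengths:
  [0,8): 8 bp
  [8,18): 10 bp
  [18,28): 10 bp
  [28,38): 10 bp
  [38,43): 5 bp
  [43,48): 5 bp
  [48,53): 5 bp
  [53,67): 14 bp
  [67,76): 9 bp
  [76,83): 7 bp
  [83,93): 10 bp
  [93,100): 7 bp
  [100,117): 17 bp
  [117,126): 9 bp
  [126,130): 4 bp

[4,5,5,5,7,7,8,9,9,10,10,10,10,14,17]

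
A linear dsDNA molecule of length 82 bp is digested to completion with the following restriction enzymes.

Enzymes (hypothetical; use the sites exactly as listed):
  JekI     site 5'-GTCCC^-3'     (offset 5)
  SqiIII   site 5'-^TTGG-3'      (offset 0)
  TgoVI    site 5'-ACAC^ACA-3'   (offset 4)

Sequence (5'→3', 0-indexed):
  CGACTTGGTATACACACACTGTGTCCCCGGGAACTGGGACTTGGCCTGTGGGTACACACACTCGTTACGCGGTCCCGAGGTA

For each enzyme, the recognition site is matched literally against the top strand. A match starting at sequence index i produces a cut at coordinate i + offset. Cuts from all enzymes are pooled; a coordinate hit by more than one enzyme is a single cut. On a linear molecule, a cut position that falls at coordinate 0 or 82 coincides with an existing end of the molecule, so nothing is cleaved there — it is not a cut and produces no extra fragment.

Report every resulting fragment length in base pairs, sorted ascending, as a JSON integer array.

Scan for sites:
  JekI (GTCCC, off=5): starts [22, 71] → cuts [27, 76]
  SqiIII (TTGG, off=0): starts [4, 40] → cuts [4, 40]
  TgoVI (ACACACA, off=4): starts [11, 53] → cuts [15, 57]

All cut coordinates (distinct, sorted): [4, 15, 27, 40, 57, 76]

Fragment lengths:
  [0,4): 4 bp
  [4,15): 11 bp
  [15,27): 12 bp
  [27,40): 13 bp
  [40,57): 17 bp
  [57,76): 19 bp
  [76,82): 6 bp

[4,6,11,12,13,17,19]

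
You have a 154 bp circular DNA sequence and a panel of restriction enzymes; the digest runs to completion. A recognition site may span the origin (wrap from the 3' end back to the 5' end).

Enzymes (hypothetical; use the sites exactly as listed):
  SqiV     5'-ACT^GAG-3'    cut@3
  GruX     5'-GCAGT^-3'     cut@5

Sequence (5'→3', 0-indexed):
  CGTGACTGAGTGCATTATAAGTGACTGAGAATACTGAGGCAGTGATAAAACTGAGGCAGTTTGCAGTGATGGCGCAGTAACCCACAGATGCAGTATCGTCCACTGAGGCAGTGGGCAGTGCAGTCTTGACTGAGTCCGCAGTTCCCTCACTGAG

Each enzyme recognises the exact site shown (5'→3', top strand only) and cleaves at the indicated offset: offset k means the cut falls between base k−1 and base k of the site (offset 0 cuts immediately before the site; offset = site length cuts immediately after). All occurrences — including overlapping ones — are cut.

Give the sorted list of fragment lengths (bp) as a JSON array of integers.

[5,7,7,7,8,8,8,9,9,9,10,10,11,11,16,19]

Scan for sites:
  SqiV ACTGAG/3: at [4, 23, 32, 49, 101, 128, 148] ⇒ [7, 26, 35, 52, 104, 131, 151]
  GruX GCAGT/5: at [38, 55, 62, 73, 89, 107, 114, 119, 137] ⇒ [43, 60, 67, 78, 94, 112, 119, 124, 142]

Pooled cuts: [7, 26, 35, 43, 52, 60, 67, 78, 94, 104, 112, 119, 124, 131, 142, 151]

Fragments:
  7→26: 19 bp
  26→35: 9 bp
  35→43: 8 bp
  43→52: 9 bp
  52→60: 8 bp
  60→67: 7 bp
  67→78: 11 bp
  78→94: 16 bp
  94→104: 10 bp
  104→112: 8 bp
  112→119: 7 bp
  119→124: 5 bp
  124→131: 7 bp
  131→142: 11 bp
  142→151: 9 bp
  151→7 (wrap): 154-151+7 = 10 bp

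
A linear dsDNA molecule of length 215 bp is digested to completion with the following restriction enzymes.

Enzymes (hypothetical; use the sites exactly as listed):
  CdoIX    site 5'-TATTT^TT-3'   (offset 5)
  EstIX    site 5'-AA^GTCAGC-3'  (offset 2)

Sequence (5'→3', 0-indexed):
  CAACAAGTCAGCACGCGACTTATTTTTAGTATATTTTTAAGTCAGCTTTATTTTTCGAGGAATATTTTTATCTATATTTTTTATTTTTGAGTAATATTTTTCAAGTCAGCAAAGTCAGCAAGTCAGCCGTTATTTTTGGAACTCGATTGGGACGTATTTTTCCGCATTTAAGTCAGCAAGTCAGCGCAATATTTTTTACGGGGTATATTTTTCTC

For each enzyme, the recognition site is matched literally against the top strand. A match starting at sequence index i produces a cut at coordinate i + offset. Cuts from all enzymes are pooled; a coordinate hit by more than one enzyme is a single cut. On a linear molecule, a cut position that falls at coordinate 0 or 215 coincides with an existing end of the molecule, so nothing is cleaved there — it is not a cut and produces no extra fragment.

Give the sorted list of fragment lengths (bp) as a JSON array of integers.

Site scan:
  CdoIX TATTTTT/5: at [20, 31, 48, 62, 74, 81, 94, 130, 154, 189, 205] ⇒ [25, 36, 53, 67, 79, 86, 99, 135, 159, 194, 210]
  EstIX AAGTCAGC/2: at [4, 38, 102, 111, 119, 169, 177] ⇒ [6, 40, 104, 113, 121, 171, 179]

All cut coordinates (distinct, sorted): [6, 25, 36, 40, 53, 67, 79, 86, 99, 104, 113, 121, 135, 159, 171, 179, 194, 210]

Fragments:
  [0,6): 6 bp
  [6,25): 19 bp
  [25,36): 11 bp
  [36,40): 4 bp
  [40,53): 13 bp
  [53,67): 14 bp
  [67,79): 12 bp
  [79,86): 7 bp
  [86,99): 13 bp
  [99,104): 5 bp
  [104,113): 9 bp
  [113,121): 8 bp
  [121,135): 14 bp
  [135,159): 24 bp
  [159,171): 12 bp
  [171,179): 8 bp
  [179,194): 15 bp
  [194,210): 16 bp
  [210,215): 5 bp

[4,5,5,6,7,8,8,9,11,12,12,13,13,14,14,15,16,19,24]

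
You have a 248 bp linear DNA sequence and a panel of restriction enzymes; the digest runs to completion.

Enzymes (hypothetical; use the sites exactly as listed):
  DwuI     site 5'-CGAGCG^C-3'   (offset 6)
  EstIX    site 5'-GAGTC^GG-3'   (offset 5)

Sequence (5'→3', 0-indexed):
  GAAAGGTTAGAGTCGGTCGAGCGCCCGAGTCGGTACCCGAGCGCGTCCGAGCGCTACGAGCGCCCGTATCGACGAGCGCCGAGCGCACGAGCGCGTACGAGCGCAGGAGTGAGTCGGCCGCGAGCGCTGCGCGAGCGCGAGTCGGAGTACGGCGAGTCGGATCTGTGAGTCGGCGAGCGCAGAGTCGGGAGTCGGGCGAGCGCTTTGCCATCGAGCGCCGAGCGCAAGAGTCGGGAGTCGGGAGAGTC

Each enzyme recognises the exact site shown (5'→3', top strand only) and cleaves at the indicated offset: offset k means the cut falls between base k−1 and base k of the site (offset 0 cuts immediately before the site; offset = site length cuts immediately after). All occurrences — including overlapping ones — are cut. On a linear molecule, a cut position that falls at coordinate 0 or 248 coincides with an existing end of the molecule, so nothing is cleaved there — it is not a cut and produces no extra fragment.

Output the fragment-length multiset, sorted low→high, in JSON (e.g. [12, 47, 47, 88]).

[6,7,7,7,7,7,8,8,8,8,9,9,9,9,10,10,11,11,12,12,13,14,15,15,16]

Per-enzyme occurrences:
  DwuI (CGAGCGC, off=6): starts [17, 37, 47, 56, 72, 79, 87, 97, 120, 131, 173, 196, 211, 218] → cuts [23, 43, 53, 62, 78, 85, 93, 103, 126, 137, 179, 202, 217, 224]
  EstIX (GAGTCGG, off=5): starts [9, 26, 110, 138, 153, 166, 181, 188, 227, 234] → cuts [14, 31, 115, 143, 158, 171, 186, 193, 232, 239]

All cut coordinates (distinct, sorted): [14, 23, 31, 43, 53, 62, 78, 85, 93, 103, 115, 126, 137, 143, 158, 171, 179, 186, 193, 202, 217, 224, 232, 239]

Fragments:
  [0,14): 14 bp
  [14,23): 9 bp
  [23,31): 8 bp
  [31,43): 12 bp
  [43,53): 10 bp
  [53,62): 9 bp
  [62,78): 16 bp
  [78,85): 7 bp
  [85,93): 8 bp
  [93,103): 10 bp
  [103,115): 12 bp
  [115,126): 11 bp
  [126,137): 11 bp
  [137,143): 6 bp
  [143,158): 15 bp
  [158,171): 13 bp
  [171,179): 8 bp
  [179,186): 7 bp
  [186,193): 7 bp
  [193,202): 9 bp
  [202,217): 15 bp
  [217,224): 7 bp
  [224,232): 8 bp
  [232,239): 7 bp
  [239,248): 9 bp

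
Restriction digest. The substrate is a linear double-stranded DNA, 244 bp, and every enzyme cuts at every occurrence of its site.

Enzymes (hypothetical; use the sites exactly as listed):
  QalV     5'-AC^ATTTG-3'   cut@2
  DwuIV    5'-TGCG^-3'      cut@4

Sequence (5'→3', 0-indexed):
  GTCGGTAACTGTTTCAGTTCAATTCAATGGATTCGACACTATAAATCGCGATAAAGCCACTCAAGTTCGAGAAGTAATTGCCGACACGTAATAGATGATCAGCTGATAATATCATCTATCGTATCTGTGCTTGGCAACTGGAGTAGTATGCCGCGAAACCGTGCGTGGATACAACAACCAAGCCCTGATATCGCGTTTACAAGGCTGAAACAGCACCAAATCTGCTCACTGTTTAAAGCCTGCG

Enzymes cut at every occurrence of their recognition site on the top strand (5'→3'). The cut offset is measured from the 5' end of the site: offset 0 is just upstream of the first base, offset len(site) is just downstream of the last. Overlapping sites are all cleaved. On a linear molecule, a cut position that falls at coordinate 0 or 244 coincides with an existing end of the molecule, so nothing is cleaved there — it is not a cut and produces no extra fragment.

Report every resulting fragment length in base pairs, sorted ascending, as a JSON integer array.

[79,165]

Per-enzyme occurrences:
  QalV (ACATTTG, off=2): no sites
  DwuIV TGCG/4: at [161, 240] ⇒ [165] (position 244 is a terminus of the linear molecule — no cut)

All cut coordinates (distinct, sorted): [165]

Fragments:
  [0,165): 165 bp
  [165,244): 79 bp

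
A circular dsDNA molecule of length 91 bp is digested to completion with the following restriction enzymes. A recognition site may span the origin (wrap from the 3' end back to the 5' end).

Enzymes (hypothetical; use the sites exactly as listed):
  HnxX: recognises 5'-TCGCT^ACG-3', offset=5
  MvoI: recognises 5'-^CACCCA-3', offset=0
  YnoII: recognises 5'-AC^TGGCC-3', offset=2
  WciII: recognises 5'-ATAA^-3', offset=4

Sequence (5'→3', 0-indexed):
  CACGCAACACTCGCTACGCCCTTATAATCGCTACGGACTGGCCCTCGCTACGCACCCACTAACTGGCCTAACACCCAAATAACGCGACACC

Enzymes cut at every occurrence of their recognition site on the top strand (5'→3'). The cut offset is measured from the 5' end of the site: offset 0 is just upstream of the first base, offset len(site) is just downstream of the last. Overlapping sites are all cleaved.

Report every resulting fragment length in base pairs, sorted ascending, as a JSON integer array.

Scan for sites:
  HnxX TCGCTACG/5: at [10, 27, 44] ⇒ [15, 32, 49]
  MvoI CACCCA/0: at [52, 71, 87] ⇒ [52, 71, 87]
  YnoII ACTGGCC/2: at [36, 61] ⇒ [38, 63]
  WciII ATAA/4: at [23, 78] ⇒ [27, 82]

All cut coordinates (distinct, sorted): [15, 27, 32, 38, 49, 52, 63, 71, 82, 87]

Fragments:
  15→27: 12 bp
  27→32: 5 bp
  32→38: 6 bp
  38→49: 11 bp
  49→52: 3 bp
  52→63: 11 bp
  63→71: 8 bp
  71→82: 11 bp
  82→87: 5 bp
  87→15 (wrap): 91-87+15 = 19 bp

[3,5,5,6,8,11,11,11,12,19]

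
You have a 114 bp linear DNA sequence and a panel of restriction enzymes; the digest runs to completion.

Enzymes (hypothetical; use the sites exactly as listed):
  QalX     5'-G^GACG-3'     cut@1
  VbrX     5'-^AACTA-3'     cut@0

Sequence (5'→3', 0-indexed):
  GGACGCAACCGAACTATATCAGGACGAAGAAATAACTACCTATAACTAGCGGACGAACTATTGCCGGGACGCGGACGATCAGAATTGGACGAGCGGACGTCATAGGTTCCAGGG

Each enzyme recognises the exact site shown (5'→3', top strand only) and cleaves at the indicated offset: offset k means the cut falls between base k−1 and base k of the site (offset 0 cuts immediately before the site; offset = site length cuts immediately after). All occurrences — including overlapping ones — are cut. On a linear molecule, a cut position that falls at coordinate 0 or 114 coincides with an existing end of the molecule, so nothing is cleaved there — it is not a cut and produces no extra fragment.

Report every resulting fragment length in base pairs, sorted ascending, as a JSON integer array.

Per-enzyme occurrences:
  QalX (GGACG, off=1): starts [0, 21, 50, 66, 72, 86, 94] → cuts [1, 22, 51, 67, 73, 87, 95]
  VbrX (AACTA, off=0): starts [11, 33, 43, 55] → cuts [11, 33, 43, 55]

All cut coordinates (distinct, sorted): [1, 11, 22, 33, 43, 51, 55, 67, 73, 87, 95]

Fragments:
  [0,1): 1 bp
  [1,11): 10 bp
  [11,22): 11 bp
  [22,33): 11 bp
  [33,43): 10 bp
  [43,51): 8 bp
  [51,55): 4 bp
  [55,67): 12 bp
  [67,73): 6 bp
  [73,87): 14 bp
  [87,95): 8 bp
  [95,114): 19 bp

[1,4,6,8,8,10,10,11,11,12,14,19]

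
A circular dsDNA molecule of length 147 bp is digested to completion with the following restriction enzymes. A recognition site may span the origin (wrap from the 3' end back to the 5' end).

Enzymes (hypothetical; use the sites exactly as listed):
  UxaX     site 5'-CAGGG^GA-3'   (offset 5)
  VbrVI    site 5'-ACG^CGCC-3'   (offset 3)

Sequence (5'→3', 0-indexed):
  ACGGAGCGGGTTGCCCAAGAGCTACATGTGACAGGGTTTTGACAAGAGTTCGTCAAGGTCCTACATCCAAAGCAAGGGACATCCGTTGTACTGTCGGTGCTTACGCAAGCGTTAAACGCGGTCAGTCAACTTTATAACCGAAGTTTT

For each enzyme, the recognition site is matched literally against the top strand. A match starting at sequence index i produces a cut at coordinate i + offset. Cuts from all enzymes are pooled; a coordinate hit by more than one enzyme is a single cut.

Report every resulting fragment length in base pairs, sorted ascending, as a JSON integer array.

[147]

Scan for sites:
  UxaX (CAGGGGA, off=5): no sites
  VbrVI (ACGCGCC, off=3): no sites

Pooled cuts: ∅

Fragments:
  no cuts → one circular fragment of 147 bp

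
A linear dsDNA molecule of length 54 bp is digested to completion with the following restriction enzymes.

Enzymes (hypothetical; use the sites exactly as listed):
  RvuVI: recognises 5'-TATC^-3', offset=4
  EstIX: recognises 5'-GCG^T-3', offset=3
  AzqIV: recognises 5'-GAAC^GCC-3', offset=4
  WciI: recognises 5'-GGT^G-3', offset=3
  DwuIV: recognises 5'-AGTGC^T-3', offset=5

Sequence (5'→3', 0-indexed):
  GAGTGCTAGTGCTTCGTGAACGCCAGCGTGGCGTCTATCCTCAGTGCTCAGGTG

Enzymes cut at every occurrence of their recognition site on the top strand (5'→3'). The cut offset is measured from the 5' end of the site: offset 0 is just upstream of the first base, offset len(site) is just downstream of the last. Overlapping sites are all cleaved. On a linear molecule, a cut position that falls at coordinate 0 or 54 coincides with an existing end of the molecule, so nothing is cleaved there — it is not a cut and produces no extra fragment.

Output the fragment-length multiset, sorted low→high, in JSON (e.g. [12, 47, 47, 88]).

[1,5,6,6,6,6,7,8,9]

Scan for sites:
  RvuVI TATC/4: at [35] ⇒ [39]
  EstIX GCGT/3: at [25, 30] ⇒ [28, 33]
  AzqIV GAACGCC/4: at [17] ⇒ [21]
  WciI GGTG/3: at [50] ⇒ [53]
  DwuIV AGTGCT/5: at [1, 7, 42] ⇒ [6, 12, 47]

All cut coordinates (distinct, sorted): [6, 12, 21, 28, 33, 39, 47, 53]

Fragments:
  [0,6): 6 bp
  [6,12): 6 bp
  [12,21): 9 bp
  [21,28): 7 bp
  [28,33): 5 bp
  [33,39): 6 bp
  [39,47): 8 bp
  [47,53): 6 bp
  [53,54): 1 bp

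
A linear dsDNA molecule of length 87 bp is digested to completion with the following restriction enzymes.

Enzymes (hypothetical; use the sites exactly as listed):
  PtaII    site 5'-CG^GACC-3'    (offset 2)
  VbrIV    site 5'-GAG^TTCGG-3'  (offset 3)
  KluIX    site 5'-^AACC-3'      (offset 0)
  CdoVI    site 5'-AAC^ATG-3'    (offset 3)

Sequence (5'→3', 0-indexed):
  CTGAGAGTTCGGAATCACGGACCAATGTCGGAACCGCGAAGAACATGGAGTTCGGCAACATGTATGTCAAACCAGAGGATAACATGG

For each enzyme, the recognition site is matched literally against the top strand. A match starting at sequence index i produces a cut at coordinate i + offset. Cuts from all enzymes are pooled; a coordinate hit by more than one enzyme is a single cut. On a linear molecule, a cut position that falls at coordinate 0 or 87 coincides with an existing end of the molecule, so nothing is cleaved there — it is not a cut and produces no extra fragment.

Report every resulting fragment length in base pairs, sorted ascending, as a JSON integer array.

[4,6,7,9,10,12,12,13,14]

Scan for sites:
  PtaII CGGACC/2: at [17] ⇒ [19]
  VbrIV GAGTTCGG/3: at [4, 47] ⇒ [7, 50]
  KluIX AACC/0: at [31, 69] ⇒ [31, 69]
  CdoVI AACATG/3: at [41, 56, 80] ⇒ [44, 59, 83]

Pooled cuts: [7, 19, 31, 44, 50, 59, 69, 83]

Fragments:
  [0,7): 7 bp
  [7,19): 12 bp
  [19,31): 12 bp
  [31,44): 13 bp
  [44,50): 6 bp
  [50,59): 9 bp
  [59,69): 10 bp
  [69,83): 14 bp
  [83,87): 4 bp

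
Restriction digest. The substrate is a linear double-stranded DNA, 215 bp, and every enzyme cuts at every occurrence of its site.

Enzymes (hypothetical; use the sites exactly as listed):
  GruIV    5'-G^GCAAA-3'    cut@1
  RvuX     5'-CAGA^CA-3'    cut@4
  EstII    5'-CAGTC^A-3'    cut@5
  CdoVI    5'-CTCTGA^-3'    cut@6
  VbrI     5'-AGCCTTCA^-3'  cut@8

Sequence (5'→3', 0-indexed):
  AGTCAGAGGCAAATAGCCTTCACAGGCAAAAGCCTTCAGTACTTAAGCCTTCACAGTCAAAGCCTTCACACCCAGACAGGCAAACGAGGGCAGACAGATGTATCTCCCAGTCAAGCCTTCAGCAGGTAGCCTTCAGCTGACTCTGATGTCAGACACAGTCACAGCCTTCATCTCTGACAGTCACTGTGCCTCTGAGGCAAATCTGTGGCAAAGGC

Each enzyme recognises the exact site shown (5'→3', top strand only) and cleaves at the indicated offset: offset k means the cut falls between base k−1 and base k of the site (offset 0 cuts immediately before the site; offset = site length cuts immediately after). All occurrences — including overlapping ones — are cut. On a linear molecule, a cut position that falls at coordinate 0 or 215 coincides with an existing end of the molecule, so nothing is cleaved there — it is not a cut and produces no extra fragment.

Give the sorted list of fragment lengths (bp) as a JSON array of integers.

Site scan:
  GruIV (GGCAAA, off=1): starts [7, 24, 78, 195, 206] → cuts [8, 25, 79, 196, 207]
  RvuX (CAGACA, off=4): starts [72, 90, 149] → cuts [76, 94, 153]
  EstII (CAGTCA, off=5): starts [53, 107, 155, 177] → cuts [58, 112, 160, 182]
  CdoVI (CTCTGA, off=6): starts [140, 171, 189] → cuts [146, 177, 195]
  VbrI (AGCCTTCA, off=8): starts [14, 30, 45, 60, 113, 127, 162] → cuts [22, 38, 53, 68, 121, 135, 170]

Pooled cuts: [8, 22, 25, 38, 53, 58, 68, 76, 79, 94, 112, 121, 135, 146, 153, 160, 170, 177, 182, 195, 196, 207]

Fragments:
  [0,8): 8 bp
  [8,22): 14 bp
  [22,25): 3 bp
  [25,38): 13 bp
  [38,53): 15 bp
  [53,58): 5 bp
  [58,68): 10 bp
  [68,76): 8 bp
  [76,79): 3 bp
  [79,94): 15 bp
  [94,112): 18 bp
  [112,121): 9 bp
  [121,135): 14 bp
  [135,146): 11 bp
  [146,153): 7 bp
  [153,160): 7 bp
  [160,170): 10 bp
  [170,177): 7 bp
  [177,182): 5 bp
  [182,195): 13 bp
  [195,196): 1 bp
  [196,207): 11 bp
  [207,215): 8 bp

[1,3,3,5,5,7,7,7,8,8,8,9,10,10,11,11,13,13,14,14,15,15,18]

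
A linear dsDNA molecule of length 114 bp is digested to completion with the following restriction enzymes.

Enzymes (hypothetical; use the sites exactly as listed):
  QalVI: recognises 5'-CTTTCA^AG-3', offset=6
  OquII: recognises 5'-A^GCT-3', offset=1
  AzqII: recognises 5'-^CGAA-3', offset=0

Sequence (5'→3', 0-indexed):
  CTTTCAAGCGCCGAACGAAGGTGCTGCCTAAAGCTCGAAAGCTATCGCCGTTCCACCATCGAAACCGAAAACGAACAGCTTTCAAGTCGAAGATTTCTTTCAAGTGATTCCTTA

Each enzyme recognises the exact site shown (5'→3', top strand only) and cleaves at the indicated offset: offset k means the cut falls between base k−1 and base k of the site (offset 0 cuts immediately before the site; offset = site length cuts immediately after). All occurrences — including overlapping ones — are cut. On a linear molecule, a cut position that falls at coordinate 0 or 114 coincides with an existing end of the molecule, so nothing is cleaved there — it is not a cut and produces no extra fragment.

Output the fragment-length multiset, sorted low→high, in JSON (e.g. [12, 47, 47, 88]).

[3,3,4,5,5,6,6,6,6,7,12,15,17,19]

Scan for sites:
  QalVI (CTTTCAAG, off=6): starts [0, 78, 96] → cuts [6, 84, 102]
  OquII (AGCT, off=1): starts [31, 39, 76] → cuts [32, 40, 77]
  AzqII (CGAA, off=0): starts [11, 15, 35, 59, 65, 71, 87] → cuts [11, 15, 35, 59, 65, 71, 87]

Pooled cuts: [6, 11, 15, 32, 35, 40, 59, 65, 71, 77, 84, 87, 102]

Fragments:
  [0,6): 6 bp
  [6,11): 5 bp
  [11,15): 4 bp
  [15,32): 17 bp
  [32,35): 3 bp
  [35,40): 5 bp
  [40,59): 19 bp
  [59,65): 6 bp
  [65,71): 6 bp
  [71,77): 6 bp
  [77,84): 7 bp
  [84,87): 3 bp
  [87,102): 15 bp
  [102,114): 12 bp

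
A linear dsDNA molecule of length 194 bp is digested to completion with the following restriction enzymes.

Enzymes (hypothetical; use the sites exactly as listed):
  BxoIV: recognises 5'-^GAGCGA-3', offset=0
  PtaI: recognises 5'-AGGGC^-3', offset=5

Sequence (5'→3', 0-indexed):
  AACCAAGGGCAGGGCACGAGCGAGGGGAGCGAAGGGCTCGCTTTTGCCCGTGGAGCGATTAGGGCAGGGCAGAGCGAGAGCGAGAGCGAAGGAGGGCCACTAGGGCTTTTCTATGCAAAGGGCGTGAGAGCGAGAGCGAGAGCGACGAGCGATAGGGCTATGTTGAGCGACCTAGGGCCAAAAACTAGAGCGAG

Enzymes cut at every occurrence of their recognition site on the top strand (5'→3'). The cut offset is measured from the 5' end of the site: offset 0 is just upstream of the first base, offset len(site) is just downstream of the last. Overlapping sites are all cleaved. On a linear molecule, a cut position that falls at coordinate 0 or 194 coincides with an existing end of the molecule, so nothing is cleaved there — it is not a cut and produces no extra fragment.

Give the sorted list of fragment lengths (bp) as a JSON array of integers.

[1,2,4,5,5,6,6,6,6,6,7,7,9,9,9,10,11,12,13,14,14,15,17]

Scan for sites:
  BxoIV GAGCGA/0: at [17, 26, 52, 71, 77, 83, 127, 133, 139, 146, 164, 187] ⇒ [17, 26, 52, 71, 77, 83, 127, 133, 139, 146, 164, 187]
  PtaI AGGGC/5: at [5, 10, 32, 60, 65, 92, 101, 118, 153, 173] ⇒ [10, 15, 37, 65, 70, 97, 106, 123, 158, 178]

Pooled cuts: [10, 15, 17, 26, 37, 52, 65, 70, 71, 77, 83, 97, 106, 123, 127, 133, 139, 146, 158, 164, 178, 187]

Fragments:
  [0,10): 10 bp
  [10,15): 5 bp
  [15,17): 2 bp
  [17,26): 9 bp
  [26,37): 11 bp
  [37,52): 15 bp
  [52,65): 13 bp
  [65,70): 5 bp
  [70,71): 1 bp
  [71,77): 6 bp
  [77,83): 6 bp
  [83,97): 14 bp
  [97,106): 9 bp
  [106,123): 17 bp
  [123,127): 4 bp
  [127,133): 6 bp
  [133,139): 6 bp
  [139,146): 7 bp
  [146,158): 12 bp
  [158,164): 6 bp
  [164,178): 14 bp
  [178,187): 9 bp
  [187,194): 7 bp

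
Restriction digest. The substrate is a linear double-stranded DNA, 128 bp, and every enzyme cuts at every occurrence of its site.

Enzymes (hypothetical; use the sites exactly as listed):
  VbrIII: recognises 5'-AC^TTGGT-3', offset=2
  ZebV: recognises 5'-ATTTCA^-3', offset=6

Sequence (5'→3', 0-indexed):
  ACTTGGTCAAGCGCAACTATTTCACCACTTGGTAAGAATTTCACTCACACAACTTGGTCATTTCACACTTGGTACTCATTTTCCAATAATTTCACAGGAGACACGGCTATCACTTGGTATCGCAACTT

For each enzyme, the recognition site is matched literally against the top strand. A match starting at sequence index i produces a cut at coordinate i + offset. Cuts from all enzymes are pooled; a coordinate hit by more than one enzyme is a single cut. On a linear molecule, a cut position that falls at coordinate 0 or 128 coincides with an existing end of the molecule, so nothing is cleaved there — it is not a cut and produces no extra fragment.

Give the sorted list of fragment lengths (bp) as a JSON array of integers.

Scan for sites:
  VbrIII ACTTGGT/2: at [0, 26, 51, 66, 111] ⇒ [2, 28, 53, 68, 113]
  ZebV ATTTCA/6: at [18, 37, 59, 88] ⇒ [24, 43, 65, 94]

Pooled cuts: [2, 24, 28, 43, 53, 65, 68, 94, 113]

Fragments:
  [0,2): 2 bp
  [2,24): 22 bp
  [24,28): 4 bp
  [28,43): 15 bp
  [43,53): 10 bp
  [53,65): 12 bp
  [65,68): 3 bp
  [68,94): 26 bp
  [94,113): 19 bp
  [113,128): 15 bp

[2,3,4,10,12,15,15,19,22,26]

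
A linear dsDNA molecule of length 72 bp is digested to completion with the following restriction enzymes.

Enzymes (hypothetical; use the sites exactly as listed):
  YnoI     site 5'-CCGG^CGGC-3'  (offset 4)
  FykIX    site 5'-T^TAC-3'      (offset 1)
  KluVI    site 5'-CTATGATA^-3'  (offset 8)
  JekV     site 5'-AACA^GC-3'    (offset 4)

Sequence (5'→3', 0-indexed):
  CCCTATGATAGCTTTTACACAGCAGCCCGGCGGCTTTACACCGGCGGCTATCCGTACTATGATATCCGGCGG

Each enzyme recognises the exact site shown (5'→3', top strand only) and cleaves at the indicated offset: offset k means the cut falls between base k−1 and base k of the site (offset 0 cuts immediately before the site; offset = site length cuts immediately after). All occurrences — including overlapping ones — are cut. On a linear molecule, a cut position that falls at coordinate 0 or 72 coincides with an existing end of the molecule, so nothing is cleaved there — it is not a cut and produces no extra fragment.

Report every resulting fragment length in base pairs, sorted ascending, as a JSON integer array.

Per-enzyme occurrences:
  YnoI CCGGCGGC/4: at [26, 40] ⇒ [30, 44]
  FykIX TTAC/1: at [14, 35] ⇒ [15, 36]
  KluVI CTATGATA/8: at [2, 56] ⇒ [10, 64]
  JekV (AACAGC, off=4): no sites

All cut coordinates (distinct, sorted): [10, 15, 30, 36, 44, 64]

Fragments:
  [0,10): 10 bp
  [10,15): 5 bp
  [15,30): 15 bp
  [30,36): 6 bp
  [36,44): 8 bp
  [44,64): 20 bp
  [64,72): 8 bp

[5,6,8,8,10,15,20]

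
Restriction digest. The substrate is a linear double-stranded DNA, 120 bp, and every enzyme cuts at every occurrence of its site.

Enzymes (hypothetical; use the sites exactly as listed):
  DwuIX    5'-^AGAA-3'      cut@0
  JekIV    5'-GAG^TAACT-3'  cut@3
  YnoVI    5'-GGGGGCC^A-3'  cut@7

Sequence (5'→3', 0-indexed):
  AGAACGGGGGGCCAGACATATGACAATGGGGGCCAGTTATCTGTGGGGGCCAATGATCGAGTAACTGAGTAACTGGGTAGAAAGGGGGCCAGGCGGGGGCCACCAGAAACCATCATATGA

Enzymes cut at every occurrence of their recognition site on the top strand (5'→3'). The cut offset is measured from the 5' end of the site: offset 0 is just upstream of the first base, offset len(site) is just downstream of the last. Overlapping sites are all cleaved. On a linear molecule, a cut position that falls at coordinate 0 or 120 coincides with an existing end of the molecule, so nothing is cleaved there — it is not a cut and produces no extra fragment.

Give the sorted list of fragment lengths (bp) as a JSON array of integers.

Scan for sites:
  DwuIX (AGAA, off=0): starts [0, 78, 104] → cuts [78, 104] (position 0 is a terminus of the linear molecule — no cut)
  JekIV (GAGTAACT, off=3): starts [58, 66] → cuts [61, 69]
  YnoVI (GGGGGCCA, off=7): starts [6, 27, 44, 83, 94] → cuts [13, 34, 51, 90, 101]

All cut coordinates (distinct, sorted): [13, 34, 51, 61, 69, 78, 90, 101, 104]

Fragments:
  [0,13): 13 bp
  [13,34): 21 bp
  [34,51): 17 bp
  [51,61): 10 bp
  [61,69): 8 bp
  [69,78): 9 bp
  [78,90): 12 bp
  [90,101): 11 bp
  [101,104): 3 bp
  [104,120): 16 bp

[3,8,9,10,11,12,13,16,17,21]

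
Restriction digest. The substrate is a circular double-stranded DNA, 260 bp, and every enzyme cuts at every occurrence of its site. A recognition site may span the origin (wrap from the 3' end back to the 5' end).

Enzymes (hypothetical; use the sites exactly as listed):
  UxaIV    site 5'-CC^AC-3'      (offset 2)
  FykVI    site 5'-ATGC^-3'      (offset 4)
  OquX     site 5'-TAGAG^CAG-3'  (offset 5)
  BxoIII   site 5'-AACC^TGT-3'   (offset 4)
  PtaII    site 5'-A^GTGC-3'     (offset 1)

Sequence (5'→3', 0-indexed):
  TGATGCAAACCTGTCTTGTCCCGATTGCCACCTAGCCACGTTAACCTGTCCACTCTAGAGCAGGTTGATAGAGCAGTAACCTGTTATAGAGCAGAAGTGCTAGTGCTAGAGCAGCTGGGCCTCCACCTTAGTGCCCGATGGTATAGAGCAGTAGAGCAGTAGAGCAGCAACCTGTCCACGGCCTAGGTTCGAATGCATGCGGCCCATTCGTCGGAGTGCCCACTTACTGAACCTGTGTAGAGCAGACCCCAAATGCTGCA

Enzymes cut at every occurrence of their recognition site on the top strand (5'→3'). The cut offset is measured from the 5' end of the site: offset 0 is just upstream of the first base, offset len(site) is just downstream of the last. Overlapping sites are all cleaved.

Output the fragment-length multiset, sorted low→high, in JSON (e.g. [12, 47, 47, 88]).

Site scan:
  UxaIV (CCAC, off=2): starts [27, 35, 49, 122, 175, 219] → cuts [29, 37, 51, 124, 177, 221]
  FykVI (ATGC, off=4): starts [2, 192, 196, 252] → cuts [6, 196, 200, 256]
  OquX (TAGAGCAG, off=5): starts [55, 68, 86, 106, 143, 151, 159, 237] → cuts [60, 73, 91, 111, 148, 156, 164, 242]
  BxoIII (AACCTGT, off=4): starts [7, 42, 77, 168, 229] → cuts [11, 46, 81, 172, 233]
  PtaII (AGTGC, off=1): starts [95, 101, 129, 214] → cuts [96, 102, 130, 215]

Pooled cuts: [6, 11, 29, 37, 46, 51, 60, 73, 81, 91, 96, 102, 111, 124, 130, 148, 156, 164, 172, 177, 196, 200, 215, 221, 233, 242, 256]

Fragments:
  6→11: 5 bp
  11→29: 18 bp
  29→37: 8 bp
  37→46: 9 bp
  46→51: 5 bp
  51→60: 9 bp
  60→73: 13 bp
  73→81: 8 bp
  81→91: 10 bp
  91→96: 5 bp
  96→102: 6 bp
  102→111: 9 bp
  111→124: 13 bp
  124→130: 6 bp
  130→148: 18 bp
  148→156: 8 bp
  156→164: 8 bp
  164→172: 8 bp
  172→177: 5 bp
  177→196: 19 bp
  196→200: 4 bp
  200→215: 15 bp
  215→221: 6 bp
  221→233: 12 bp
  233→242: 9 bp
  242→256: 14 bp
  256→6 (wrap): 260-256+6 = 10 bp

[4,5,5,5,5,6,6,6,8,8,8,8,8,9,9,9,9,10,10,12,13,13,14,15,18,18,19]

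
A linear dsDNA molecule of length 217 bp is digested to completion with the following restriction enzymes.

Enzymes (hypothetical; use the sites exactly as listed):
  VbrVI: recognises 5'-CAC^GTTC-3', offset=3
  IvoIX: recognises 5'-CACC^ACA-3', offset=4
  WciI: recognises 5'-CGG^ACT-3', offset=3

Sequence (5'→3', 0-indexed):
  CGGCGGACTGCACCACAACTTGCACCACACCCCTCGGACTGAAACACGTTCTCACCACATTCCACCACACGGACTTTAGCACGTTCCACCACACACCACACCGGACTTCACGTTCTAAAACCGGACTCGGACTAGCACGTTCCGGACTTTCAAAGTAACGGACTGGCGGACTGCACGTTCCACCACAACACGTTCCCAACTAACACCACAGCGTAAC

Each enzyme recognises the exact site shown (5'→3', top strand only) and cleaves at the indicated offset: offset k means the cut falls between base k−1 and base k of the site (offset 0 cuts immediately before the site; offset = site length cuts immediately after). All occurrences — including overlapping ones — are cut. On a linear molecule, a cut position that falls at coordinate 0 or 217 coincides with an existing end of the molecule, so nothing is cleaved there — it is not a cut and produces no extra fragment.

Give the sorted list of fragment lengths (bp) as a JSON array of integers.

Scan for sites:
  VbrVI (CACGTTC, off=3): starts [44, 79, 108, 135, 173, 188] → cuts [47, 82, 111, 138, 176, 191]
  IvoIX (CACCACA, off=4): starts [10, 22, 52, 62, 86, 93, 180, 203] → cuts [14, 26, 56, 66, 90, 97, 184, 207]
  WciI (CGGACT, off=3): starts [3, 34, 69, 101, 121, 127, 142, 158, 166] → cuts [6, 37, 72, 104, 124, 130, 145, 161, 169]

All cut coordinates (distinct, sorted): [6, 14, 26, 37, 47, 56, 66, 72, 82, 90, 97, 104, 111, 124, 130, 138, 145, 161, 169, 176, 184, 191, 207]

Fragment lengths:
  [0,6): 6 bp
  [6,14): 8 bp
  [14,26): 12 bp
  [26,37): 11 bp
  [37,47): 10 bp
  [47,56): 9 bp
  [56,66): 10 bp
  [66,72): 6 bp
  [72,82): 10 bp
  [82,90): 8 bp
  [90,97): 7 bp
  [97,104): 7 bp
  [104,111): 7 bp
  [111,124): 13 bp
  [124,130): 6 bp
  [130,138): 8 bp
  [138,145): 7 bp
  [145,161): 16 bp
  [161,169): 8 bp
  [169,176): 7 bp
  [176,184): 8 bp
  [184,191): 7 bp
  [191,207): 16 bp
  [207,217): 10 bp

[6,6,6,7,7,7,7,7,7,8,8,8,8,8,9,10,10,10,10,11,12,13,16,16]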